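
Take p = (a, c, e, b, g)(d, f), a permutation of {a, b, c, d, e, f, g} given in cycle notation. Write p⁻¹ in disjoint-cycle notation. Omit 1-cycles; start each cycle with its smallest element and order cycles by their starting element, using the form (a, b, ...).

Inverting a permutation written in cycle notation just reverses the order within every cycle.
Reversing each cycle of p and rotating so the smallest element leads gives (a, g, b, e, c)(d, f).

(a, g, b, e, c)(d, f)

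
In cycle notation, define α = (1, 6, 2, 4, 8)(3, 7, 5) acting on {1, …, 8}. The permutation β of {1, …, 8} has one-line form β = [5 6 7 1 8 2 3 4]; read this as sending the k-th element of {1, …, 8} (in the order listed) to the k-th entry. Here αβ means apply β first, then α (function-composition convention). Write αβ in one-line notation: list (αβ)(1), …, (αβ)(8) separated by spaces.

3 2 5 6 1 4 7 8

(αβ)(x) = α(β(x)). Computing each image: α(β(1)) = α(5) = 3, α(β(2)) = α(6) = 2, α(β(3)) = α(7) = 5, α(β(4)) = α(1) = 6, α(β(5)) = α(8) = 1, α(β(6)) = α(2) = 4, α(β(7)) = α(3) = 7, α(β(8)) = α(4) = 8.
Hence αβ = [3 2 5 6 1 4 7 8].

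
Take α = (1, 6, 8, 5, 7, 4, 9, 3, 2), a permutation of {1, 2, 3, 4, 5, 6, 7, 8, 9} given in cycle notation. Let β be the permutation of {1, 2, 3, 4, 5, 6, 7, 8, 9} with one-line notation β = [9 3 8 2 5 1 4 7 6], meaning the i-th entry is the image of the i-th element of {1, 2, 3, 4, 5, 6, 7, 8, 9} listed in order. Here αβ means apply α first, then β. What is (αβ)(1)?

1

α(1) = 6, then β(6) = 1; composing gives (αβ)(1) = 1.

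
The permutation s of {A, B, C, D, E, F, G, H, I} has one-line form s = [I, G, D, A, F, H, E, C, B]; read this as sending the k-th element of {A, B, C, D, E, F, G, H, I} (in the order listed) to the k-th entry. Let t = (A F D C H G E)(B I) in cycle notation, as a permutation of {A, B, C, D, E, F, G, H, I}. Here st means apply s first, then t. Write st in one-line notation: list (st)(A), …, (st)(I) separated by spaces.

For each element, apply s then t: A → I → B; B → G → E; C → D → C; D → A → F; E → F → D; F → H → G; G → E → A; H → C → H; I → B → I.
So st in one-line form is B E C F D G A H I.

B E C F D G A H I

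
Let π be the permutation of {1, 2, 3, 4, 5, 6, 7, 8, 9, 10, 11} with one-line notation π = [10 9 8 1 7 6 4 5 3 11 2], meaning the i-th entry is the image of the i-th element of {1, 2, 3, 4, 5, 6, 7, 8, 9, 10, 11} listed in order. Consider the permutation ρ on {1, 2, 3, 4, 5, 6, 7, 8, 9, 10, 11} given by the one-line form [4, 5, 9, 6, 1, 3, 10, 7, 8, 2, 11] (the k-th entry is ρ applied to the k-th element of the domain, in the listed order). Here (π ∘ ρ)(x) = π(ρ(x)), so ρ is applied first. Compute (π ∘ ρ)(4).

6

(π ∘ ρ)(4) = π(ρ(4)). ρ(4) = 6, then π(6) = 6. So (π ∘ ρ)(4) = 6.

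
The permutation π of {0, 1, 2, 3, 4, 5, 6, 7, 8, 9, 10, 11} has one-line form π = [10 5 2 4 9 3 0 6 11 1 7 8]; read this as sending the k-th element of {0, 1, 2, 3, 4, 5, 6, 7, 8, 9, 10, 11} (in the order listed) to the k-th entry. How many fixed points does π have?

1

The fixed points (elements with π(x) = x) are {2}, so there is 1.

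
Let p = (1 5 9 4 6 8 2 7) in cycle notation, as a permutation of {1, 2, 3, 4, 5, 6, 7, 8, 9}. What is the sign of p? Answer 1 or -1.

-1

The cycle lengths are 8, 1.
A cycle of length ℓ contributes ℓ−1 transpositions, so p is a product of 7 transpositions — odd.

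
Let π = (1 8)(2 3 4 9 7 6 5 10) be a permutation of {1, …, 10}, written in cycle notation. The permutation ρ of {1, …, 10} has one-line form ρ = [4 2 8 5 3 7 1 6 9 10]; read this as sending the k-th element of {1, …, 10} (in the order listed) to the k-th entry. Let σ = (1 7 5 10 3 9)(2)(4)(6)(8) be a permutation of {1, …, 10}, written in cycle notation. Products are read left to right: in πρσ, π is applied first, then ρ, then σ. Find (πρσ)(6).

(πρσ)(6) = σ(ρ(π(6))). π(6) = 5, then ρ(5) = 3, then σ(3) = 9, so the result is 9.

9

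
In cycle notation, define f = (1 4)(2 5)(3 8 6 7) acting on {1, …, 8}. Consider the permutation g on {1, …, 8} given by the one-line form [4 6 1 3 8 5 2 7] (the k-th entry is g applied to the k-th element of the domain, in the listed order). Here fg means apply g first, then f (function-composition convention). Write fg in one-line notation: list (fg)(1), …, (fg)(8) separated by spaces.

For each element, apply g then f: 1 → 4 → 1; 2 → 6 → 7; 3 → 1 → 4; 4 → 3 → 8; 5 → 8 → 6; 6 → 5 → 2; 7 → 2 → 5; 8 → 7 → 3.
Collecting the images, fg = [1 7 4 8 6 2 5 3].

1 7 4 8 6 2 5 3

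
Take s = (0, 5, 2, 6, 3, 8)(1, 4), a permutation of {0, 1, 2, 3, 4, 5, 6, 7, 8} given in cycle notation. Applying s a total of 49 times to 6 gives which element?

3

6 lies in the 6-cycle (0, 5, 2, 6, 3, 8).
Since the cycle has length 6, s^49 acts on it the same as s^1 (49 mod 6 = 1).
Advancing 1 step from 6: 6 → 3.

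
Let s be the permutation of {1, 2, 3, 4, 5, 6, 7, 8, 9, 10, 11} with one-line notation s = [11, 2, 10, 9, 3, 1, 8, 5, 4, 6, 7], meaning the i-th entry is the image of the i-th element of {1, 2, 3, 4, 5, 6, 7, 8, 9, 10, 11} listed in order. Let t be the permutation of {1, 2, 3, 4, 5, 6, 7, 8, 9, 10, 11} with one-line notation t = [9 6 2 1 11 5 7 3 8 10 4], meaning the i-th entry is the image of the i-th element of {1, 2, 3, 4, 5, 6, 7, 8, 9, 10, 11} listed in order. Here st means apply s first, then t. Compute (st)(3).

10

s(3) = 10, then t(10) = 10; composing gives (st)(3) = 10.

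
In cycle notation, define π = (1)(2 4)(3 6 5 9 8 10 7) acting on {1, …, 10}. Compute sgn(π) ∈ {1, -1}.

The cycle lengths are 7, 2, 1.
A cycle of length ℓ contributes ℓ−1 transpositions, so π is a product of 6 + 1 = 7 transpositions — odd.

-1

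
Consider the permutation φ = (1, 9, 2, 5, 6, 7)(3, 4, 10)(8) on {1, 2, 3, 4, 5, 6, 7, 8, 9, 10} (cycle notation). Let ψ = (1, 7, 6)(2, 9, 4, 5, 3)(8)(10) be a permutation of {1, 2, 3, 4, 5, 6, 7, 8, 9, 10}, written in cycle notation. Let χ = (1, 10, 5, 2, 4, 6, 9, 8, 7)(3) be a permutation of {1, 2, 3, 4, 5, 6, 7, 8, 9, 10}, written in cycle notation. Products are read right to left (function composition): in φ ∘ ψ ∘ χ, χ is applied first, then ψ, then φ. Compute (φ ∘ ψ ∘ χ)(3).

Apply the permutations in order: χ(3) = 3, then ψ(3) = 2, then φ(2) = 5. So (φ ∘ ψ ∘ χ)(3) = 5.

5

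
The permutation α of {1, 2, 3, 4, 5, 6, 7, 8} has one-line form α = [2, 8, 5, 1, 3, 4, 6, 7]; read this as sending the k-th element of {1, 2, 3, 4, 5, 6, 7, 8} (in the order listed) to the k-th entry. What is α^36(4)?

4

Tracing 4 → 1 → … returns to 4 after 6 steps, so 4 lies in a 6-cycle (1 2 8 7 6 4).
Since the cycle has length 6, α^36 acts on it the same as α^0 (36 mod 6 = 0).
So α^36(4) = 4.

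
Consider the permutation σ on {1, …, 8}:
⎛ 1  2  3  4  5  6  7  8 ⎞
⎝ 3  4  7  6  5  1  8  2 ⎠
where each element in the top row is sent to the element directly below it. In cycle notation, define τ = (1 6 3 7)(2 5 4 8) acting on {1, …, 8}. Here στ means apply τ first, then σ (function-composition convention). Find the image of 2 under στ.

τ(2) = 5, then σ(5) = 5; composing gives (στ)(2) = 5.

5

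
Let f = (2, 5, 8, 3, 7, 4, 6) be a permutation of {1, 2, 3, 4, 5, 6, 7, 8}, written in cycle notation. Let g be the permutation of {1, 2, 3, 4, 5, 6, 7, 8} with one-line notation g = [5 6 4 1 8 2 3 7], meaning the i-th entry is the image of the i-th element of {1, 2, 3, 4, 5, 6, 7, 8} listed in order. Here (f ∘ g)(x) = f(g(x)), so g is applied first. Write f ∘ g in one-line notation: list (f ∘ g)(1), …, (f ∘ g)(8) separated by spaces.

Chase each element through g then f: 1 → 5 → 8; 2 → 6 → 2; 3 → 4 → 6; 4 → 1 → 1; 5 → 8 → 3; 6 → 2 → 5; 7 → 3 → 7; 8 → 7 → 4.
Collecting the images, f ∘ g = [8 2 6 1 3 5 7 4].

8 2 6 1 3 5 7 4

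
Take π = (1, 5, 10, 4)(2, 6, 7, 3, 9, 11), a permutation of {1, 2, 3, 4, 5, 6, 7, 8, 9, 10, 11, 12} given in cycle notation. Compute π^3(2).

2 lies in the 6-cycle (2, 6, 7, 3, 9, 11).
Advancing 3 steps from 2: 2 → 6 → 7 → 3.

3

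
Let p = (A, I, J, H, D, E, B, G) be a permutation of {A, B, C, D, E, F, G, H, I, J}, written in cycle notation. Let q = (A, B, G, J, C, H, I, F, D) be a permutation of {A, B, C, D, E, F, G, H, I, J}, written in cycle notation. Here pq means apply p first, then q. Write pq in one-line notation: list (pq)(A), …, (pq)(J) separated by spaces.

(pq)(x) = q(p(x)). Computing each image: q(p(A)) = q(I) = F, q(p(B)) = q(G) = J, q(p(C)) = q(C) = H, q(p(D)) = q(E) = E, q(p(E)) = q(B) = G, q(p(F)) = q(F) = D, q(p(G)) = q(A) = B, q(p(H)) = q(D) = A, q(p(I)) = q(J) = C, q(p(J)) = q(H) = I.
Hence pq = [F J H E G D B A C I].

F J H E G D B A C I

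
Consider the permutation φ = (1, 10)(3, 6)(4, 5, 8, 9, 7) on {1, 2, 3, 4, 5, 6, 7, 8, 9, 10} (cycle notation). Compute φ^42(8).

8 lies in the 5-cycle (4, 5, 8, 9, 7).
Powers repeat with period 5 on this cycle, and 42 mod 5 = 2, so φ^42(8) = φ^2(8).
Advancing 2 steps from 8: 8 → 9 → 7.

7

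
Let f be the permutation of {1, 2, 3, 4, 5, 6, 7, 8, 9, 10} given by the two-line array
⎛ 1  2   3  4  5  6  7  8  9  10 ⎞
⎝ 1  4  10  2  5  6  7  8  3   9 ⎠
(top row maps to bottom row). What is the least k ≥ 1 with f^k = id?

6

The disjoint-cycle form of f has cycle lengths 3, 2, 1, 1, 1, 1, 1.
The order is lcm(3, 2) = 6.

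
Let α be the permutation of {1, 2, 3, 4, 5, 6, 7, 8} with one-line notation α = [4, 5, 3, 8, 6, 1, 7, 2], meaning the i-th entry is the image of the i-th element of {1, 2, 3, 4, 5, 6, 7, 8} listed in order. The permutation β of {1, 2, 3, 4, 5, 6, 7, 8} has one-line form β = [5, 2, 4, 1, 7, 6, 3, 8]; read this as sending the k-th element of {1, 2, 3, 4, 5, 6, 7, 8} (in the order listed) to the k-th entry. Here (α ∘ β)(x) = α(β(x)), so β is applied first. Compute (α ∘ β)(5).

7

β(5) = 7, then α(7) = 7; composing gives (α ∘ β)(5) = 7.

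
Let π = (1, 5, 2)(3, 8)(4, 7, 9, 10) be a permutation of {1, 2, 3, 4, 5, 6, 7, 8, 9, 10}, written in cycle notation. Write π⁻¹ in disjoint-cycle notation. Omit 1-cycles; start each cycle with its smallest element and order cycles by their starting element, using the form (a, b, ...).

(1, 2, 5)(3, 8)(4, 10, 9, 7)

The inverse reverses each cycle.
Reversing each cycle of π and rotating so the smallest element leads gives (1, 2, 5)(3, 8)(4, 10, 9, 7).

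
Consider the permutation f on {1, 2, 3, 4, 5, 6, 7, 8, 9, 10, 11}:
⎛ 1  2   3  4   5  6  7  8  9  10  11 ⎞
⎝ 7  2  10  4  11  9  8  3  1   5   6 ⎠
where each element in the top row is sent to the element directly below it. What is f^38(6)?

Tracing 6 → 9 → … returns to 6 after 9 steps, so 6 lies in a 9-cycle (1, 7, 8, 3, 10, 5, 11, 6, 9).
Since the cycle has length 9, f^38 acts on it the same as f^2 (38 mod 9 = 2).
Advancing 2 steps from 6: 6 → 9 → 1.

1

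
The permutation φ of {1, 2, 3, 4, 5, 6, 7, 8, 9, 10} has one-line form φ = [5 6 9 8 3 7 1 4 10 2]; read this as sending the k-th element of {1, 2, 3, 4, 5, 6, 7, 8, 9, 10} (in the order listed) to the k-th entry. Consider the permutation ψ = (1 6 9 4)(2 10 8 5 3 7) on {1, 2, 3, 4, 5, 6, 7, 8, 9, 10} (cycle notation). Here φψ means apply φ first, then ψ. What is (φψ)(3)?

(φψ)(3) = ψ(φ(3)). φ(3) = 9, then ψ(9) = 4. So (φψ)(3) = 4.

4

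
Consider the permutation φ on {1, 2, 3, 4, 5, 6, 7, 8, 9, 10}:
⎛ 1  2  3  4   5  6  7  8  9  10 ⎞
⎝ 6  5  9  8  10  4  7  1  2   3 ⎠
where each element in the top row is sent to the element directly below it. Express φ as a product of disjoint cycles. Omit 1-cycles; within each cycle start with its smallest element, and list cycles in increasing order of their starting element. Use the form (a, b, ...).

(1, 6, 4, 8)(2, 5, 10, 3, 9)

From 1: 1 → 6 → 4 → 8 → 1, closing the cycle (1, 6, 4, 8).
Repeating from the next unused element and collecting all non-trivial cycles gives (1, 6, 4, 8)(2, 5, 10, 3, 9).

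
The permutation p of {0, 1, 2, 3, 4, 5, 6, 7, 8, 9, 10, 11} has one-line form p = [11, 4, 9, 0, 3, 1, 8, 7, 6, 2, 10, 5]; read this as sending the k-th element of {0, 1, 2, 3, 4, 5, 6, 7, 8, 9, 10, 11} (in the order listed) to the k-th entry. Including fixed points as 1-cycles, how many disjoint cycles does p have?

The cycle decomposition is (0, 11, 5, 1, 4, 3)(2, 9)(6, 8)(7)(10), which has 5 cycles (counting 1-cycles).

5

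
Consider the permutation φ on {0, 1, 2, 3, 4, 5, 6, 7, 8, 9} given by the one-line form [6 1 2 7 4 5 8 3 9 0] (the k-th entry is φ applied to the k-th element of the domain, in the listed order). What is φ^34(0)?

8

Tracing 0 → 6 → … returns to 0 after 4 steps, so 0 lies in a 4-cycle (0 6 8 9).
Powers repeat with period 4 on this cycle, and 34 mod 4 = 2, so φ^34(0) = φ^2(0).
Stepping 2 places around the cycle: 0 → 6 → 8.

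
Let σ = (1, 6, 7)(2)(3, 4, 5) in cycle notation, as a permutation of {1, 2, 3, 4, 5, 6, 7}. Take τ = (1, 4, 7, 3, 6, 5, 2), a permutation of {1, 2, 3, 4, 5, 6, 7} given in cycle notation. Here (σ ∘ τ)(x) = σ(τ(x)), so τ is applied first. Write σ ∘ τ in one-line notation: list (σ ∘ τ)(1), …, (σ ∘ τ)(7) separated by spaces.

For each element, apply τ then σ: 1 → 4 → 5; 2 → 1 → 6; 3 → 6 → 7; 4 → 7 → 1; 5 → 2 → 2; 6 → 5 → 3; 7 → 3 → 4.
Collecting the images, σ ∘ τ = [5 6 7 1 2 3 4].

5 6 7 1 2 3 4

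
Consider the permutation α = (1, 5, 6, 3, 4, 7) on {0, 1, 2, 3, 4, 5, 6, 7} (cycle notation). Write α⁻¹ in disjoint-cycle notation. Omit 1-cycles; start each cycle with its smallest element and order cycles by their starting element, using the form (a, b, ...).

(1, 7, 4, 3, 6, 5)

Inverting a permutation written in cycle notation just reverses the order within every cycle.
Reversing each cycle of α and rotating so the smallest element leads gives (1, 7, 4, 3, 6, 5).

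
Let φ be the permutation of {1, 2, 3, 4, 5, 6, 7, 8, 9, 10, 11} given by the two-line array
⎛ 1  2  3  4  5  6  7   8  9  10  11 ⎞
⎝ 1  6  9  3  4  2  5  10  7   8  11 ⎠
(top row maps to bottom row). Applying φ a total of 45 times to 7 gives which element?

Tracing 7 → 5 → … returns to 7 after 5 steps, so 7 lies in a 5-cycle (3, 9, 7, 5, 4).
On a 5-cycle, φ^5 is the identity, so φ^45 = φ^0 there (45 ≡ 0 mod 5).
So φ^45(7) = 7.

7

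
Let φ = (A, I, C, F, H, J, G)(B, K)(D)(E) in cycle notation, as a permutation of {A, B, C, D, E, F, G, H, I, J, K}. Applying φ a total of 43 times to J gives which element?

J lies in the 7-cycle (A, I, C, F, H, J, G).
On a 7-cycle, φ^7 is the identity, so φ^43 = φ^1 there (43 ≡ 1 mod 7).
Stepping 1 place around the cycle: J → G.

G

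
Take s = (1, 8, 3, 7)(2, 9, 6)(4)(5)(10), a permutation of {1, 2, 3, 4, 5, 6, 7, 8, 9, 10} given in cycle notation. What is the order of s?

The disjoint cycles have lengths 4, 3, 1, 1, 1.
The order is lcm(4, 3) = 12.

12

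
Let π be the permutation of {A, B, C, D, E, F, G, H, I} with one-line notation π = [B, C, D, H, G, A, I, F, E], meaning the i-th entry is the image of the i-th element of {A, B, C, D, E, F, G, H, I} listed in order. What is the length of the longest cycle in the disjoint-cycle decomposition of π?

6

Decomposing into disjoint cycles gives (A, B, C, D, H, F)(E, G, I); the longest has length 6.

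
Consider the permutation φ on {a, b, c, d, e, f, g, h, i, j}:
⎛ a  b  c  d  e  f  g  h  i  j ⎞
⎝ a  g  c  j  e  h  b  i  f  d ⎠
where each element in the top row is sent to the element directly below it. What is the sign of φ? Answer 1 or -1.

In disjoint-cycle form the cycle lengths are 3, 2, 2, 1, 1, 1.
A cycle is odd iff its length is even; φ has 2 even-length cycles, so sgn(φ) = (−1)^2 and φ is even.

1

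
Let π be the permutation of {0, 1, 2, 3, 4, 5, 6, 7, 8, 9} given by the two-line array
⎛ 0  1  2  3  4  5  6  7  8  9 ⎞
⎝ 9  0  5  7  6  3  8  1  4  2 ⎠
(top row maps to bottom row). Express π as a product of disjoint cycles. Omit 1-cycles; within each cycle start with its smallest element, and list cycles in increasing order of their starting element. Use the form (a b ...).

Start at 0 and follow images: 0 → 9 → 2 → 5 → 3 → 7 → 1 → 0, giving the cycle (0 9 2 5 3 7 1).
Repeating from the next unused element and collecting all non-trivial cycles gives (0 9 2 5 3 7 1)(4 6 8).

(0 9 2 5 3 7 1)(4 6 8)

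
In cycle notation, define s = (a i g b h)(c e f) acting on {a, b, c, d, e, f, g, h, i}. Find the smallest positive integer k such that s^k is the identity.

15

The disjoint cycles have lengths 5, 3, 1.
The order is lcm(5, 3) = 15.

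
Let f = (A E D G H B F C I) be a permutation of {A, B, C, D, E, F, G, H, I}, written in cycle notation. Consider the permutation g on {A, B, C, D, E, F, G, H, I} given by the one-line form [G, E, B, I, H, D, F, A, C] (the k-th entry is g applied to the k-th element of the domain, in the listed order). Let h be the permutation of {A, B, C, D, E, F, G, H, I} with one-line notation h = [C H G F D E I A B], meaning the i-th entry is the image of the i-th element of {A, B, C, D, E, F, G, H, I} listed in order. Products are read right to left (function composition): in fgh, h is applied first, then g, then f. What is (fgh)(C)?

(fgh)(C) = f(g(h(C))). h(C) = G, then g(G) = F, then f(F) = C, so the result is C.

C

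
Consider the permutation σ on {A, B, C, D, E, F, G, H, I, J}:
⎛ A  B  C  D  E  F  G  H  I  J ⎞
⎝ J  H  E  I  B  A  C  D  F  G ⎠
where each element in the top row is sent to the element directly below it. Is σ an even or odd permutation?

odd

In disjoint-cycle form the cycle lengths are 10.
A cycle of length ℓ contributes ℓ−1 transpositions, so σ is a product of 9 transpositions — odd.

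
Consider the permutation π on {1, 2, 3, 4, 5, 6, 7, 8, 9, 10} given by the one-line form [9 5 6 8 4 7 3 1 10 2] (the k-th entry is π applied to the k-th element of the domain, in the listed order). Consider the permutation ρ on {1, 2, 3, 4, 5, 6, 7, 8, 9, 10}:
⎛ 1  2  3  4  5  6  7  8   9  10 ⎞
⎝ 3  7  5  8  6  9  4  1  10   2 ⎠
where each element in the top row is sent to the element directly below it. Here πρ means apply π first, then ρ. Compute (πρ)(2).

First apply π: π(2) = 5, then ρ(5) = 6. Thus (πρ)(2) = 6.

6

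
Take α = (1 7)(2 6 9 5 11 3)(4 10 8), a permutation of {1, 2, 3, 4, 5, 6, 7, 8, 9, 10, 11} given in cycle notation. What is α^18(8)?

8 lies in the 3-cycle (4 10 8).
On a 3-cycle, α^3 is the identity, so α^18 = α^0 there (18 ≡ 0 mod 3).
So α^18(8) = 8.

8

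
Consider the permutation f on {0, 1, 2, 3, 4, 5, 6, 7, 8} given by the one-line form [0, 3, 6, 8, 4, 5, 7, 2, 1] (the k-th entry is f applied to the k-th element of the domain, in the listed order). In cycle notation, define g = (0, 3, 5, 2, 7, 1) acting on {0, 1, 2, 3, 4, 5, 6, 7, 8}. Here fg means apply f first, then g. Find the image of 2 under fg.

6

f(2) = 6, then g(6) = 6; composing gives (fg)(2) = 6.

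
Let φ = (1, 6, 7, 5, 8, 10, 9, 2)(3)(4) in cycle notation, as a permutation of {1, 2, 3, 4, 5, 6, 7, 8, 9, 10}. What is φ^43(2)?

7

2 lies in the 8-cycle (1, 6, 7, 5, 8, 10, 9, 2).
On an 8-cycle, φ^8 is the identity, so φ^43 = φ^3 there (43 ≡ 3 mod 8).
Advancing 3 steps from 2: 2 → 1 → 6 → 7.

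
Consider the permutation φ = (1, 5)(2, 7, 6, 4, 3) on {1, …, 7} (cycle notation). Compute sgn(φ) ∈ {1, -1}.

-1

The cycle lengths are 5, 2.
A cycle of length ℓ contributes ℓ−1 transpositions, so φ is a product of 4 + 1 = 5 transpositions — odd.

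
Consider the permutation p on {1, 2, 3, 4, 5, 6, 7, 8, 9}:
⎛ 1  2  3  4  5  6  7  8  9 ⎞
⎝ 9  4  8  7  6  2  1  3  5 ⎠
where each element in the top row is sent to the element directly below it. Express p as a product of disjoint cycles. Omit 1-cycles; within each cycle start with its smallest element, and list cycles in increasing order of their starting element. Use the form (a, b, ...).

(1, 9, 5, 6, 2, 4, 7)(3, 8)

Start at 1 and follow images: 1 → 9 → 5 → 6 → 2 → 4 → 7 → 1, giving the cycle (1, 9, 5, 6, 2, 4, 7).
Continuing from each remaining unvisited element yields (1, 9, 5, 6, 2, 4, 7)(3, 8).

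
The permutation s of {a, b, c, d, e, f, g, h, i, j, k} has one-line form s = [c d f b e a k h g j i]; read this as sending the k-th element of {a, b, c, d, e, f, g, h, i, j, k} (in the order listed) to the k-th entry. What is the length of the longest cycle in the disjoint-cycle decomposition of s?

3

Decomposing into disjoint cycles gives (a c f)(b d)(g k i); the longest has length 3.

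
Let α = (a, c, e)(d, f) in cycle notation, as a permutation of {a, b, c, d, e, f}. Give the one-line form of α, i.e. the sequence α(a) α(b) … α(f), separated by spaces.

Each element maps to the next entry in its cycle (wrapping to the front): a↦c, b↦b, c↦e, d↦f, e↦a, f↦d.
So the one-line form is c b e f a d.

c b e f a d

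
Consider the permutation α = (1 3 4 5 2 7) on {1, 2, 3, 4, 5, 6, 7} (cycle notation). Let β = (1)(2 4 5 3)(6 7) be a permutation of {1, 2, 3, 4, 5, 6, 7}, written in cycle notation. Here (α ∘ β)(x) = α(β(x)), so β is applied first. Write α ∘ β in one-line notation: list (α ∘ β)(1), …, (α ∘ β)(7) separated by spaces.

3 5 7 2 4 1 6

For each element, apply β then α: 1 → 1 → 3; 2 → 4 → 5; 3 → 2 → 7; 4 → 5 → 2; 5 → 3 → 4; 6 → 7 → 1; 7 → 6 → 6.
Collecting the images, α ∘ β = [3 5 7 2 4 1 6].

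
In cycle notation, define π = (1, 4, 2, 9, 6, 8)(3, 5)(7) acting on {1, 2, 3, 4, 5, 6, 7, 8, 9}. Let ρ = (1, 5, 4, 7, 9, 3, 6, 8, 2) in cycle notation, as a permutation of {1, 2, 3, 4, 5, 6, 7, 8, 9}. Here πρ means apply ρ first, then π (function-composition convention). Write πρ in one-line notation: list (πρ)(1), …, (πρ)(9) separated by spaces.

For each element, apply ρ then π: 1 → 5 → 3; 2 → 1 → 4; 3 → 6 → 8; 4 → 7 → 7; 5 → 4 → 2; 6 → 8 → 1; 7 → 9 → 6; 8 → 2 → 9; 9 → 3 → 5.
So πρ in one-line form is 3 4 8 7 2 1 6 9 5.

3 4 8 7 2 1 6 9 5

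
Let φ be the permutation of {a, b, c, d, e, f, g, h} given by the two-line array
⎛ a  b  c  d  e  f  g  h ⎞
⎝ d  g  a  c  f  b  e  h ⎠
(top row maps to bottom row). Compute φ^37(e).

Tracing e → f → … returns to e after 4 steps, so e lies in a 4-cycle (b, g, e, f).
On a 4-cycle, φ^4 is the identity, so φ^37 = φ^1 there (37 ≡ 1 mod 4).
Advancing 1 step from e: e → f.

f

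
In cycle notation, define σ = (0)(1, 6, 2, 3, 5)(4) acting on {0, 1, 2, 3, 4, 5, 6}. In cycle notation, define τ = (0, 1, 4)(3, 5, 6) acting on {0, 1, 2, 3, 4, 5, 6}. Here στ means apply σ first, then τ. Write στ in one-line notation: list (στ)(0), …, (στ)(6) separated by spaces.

For each element, apply σ then τ: 0 → 0 → 1; 1 → 6 → 3; 2 → 3 → 5; 3 → 5 → 6; 4 → 4 → 0; 5 → 1 → 4; 6 → 2 → 2.
So στ in one-line form is 1 3 5 6 0 4 2.

1 3 5 6 0 4 2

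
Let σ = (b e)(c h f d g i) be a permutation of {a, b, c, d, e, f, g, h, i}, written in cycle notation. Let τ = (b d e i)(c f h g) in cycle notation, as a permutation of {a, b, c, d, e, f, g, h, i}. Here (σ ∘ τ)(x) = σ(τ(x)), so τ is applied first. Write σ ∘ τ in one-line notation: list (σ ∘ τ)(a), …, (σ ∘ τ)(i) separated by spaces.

(σ ∘ τ)(x) = σ(τ(x)). Computing each image: σ(τ(a)) = σ(a) = a, σ(τ(b)) = σ(d) = g, σ(τ(c)) = σ(f) = d, σ(τ(d)) = σ(e) = b, σ(τ(e)) = σ(i) = c, σ(τ(f)) = σ(h) = f, σ(τ(g)) = σ(c) = h, σ(τ(h)) = σ(g) = i, σ(τ(i)) = σ(b) = e.
Hence σ ∘ τ = [a g d b c f h i e].

a g d b c f h i e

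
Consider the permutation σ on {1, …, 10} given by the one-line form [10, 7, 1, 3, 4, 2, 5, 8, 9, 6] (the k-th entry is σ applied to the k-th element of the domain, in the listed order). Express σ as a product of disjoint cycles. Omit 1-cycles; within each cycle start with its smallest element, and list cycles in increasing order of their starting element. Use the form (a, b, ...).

Start at 1 and follow images: 1 → 10 → 6 → 2 → 7 → 5 → 4 → 3 → 1, giving the cycle (1, 10, 6, 2, 7, 5, 4, 3).
Repeating from the next unused element and collecting all non-trivial cycles gives (1, 10, 6, 2, 7, 5, 4, 3).

(1, 10, 6, 2, 7, 5, 4, 3)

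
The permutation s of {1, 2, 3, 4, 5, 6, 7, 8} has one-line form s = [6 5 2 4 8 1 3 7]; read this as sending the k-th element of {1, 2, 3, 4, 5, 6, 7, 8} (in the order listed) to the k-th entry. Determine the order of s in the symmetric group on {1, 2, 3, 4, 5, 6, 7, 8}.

10

Writing s as disjoint cycles, the cycle lengths are 5, 2, 1.
Since disjoint cycles commute, ord(s) = lcm(5, 2) = 10.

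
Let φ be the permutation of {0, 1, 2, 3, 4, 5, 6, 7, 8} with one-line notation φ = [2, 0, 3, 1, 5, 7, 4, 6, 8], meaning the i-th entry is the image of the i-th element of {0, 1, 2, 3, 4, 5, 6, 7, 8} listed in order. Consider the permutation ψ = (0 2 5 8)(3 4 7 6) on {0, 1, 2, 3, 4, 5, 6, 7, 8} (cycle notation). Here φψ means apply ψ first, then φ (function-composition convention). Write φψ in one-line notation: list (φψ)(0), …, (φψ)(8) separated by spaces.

3 0 7 5 6 8 1 4 2

Chase each element through ψ then φ: 0 → 2 → 3; 1 → 1 → 0; 2 → 5 → 7; 3 → 4 → 5; 4 → 7 → 6; 5 → 8 → 8; 6 → 3 → 1; 7 → 6 → 4; 8 → 0 → 2.
So φψ in one-line form is 3 0 7 5 6 8 1 4 2.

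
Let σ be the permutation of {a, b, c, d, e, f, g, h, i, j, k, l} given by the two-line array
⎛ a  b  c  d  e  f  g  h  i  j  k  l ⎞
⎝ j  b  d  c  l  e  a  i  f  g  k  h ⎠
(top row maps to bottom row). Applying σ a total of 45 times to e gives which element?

e

Tracing e → l → … returns to e after 5 steps, so e lies in a 5-cycle (e l h i f).
Since the cycle has length 5, σ^45 acts on it the same as σ^0 (45 mod 5 = 0).
So σ^45(e) = e.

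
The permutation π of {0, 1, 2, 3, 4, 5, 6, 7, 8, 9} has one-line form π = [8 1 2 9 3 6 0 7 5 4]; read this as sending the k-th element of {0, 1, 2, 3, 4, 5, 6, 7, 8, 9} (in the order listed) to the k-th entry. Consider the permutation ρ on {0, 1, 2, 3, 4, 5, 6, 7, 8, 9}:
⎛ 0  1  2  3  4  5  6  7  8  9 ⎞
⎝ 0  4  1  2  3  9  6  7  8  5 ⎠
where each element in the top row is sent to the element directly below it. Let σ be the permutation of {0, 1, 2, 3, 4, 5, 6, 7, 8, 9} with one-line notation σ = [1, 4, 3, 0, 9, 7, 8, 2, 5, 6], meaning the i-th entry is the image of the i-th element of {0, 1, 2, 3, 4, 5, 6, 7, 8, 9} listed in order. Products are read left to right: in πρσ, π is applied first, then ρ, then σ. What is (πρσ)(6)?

1

(πρσ)(6) = σ(ρ(π(6))). π(6) = 0, then ρ(0) = 0, then σ(0) = 1, so the result is 1.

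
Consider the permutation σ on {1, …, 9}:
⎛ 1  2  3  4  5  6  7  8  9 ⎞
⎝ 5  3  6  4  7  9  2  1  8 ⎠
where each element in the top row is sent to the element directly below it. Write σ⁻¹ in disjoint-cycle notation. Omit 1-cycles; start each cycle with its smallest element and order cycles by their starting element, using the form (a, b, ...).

The cycle decomposition of σ is (1, 5, 7, 2, 3, 6, 9, 8).
Reversing each cycle (and rotating so the smallest element leads) gives σ⁻¹ = (1, 8, 9, 6, 3, 2, 7, 5).

(1, 8, 9, 6, 3, 2, 7, 5)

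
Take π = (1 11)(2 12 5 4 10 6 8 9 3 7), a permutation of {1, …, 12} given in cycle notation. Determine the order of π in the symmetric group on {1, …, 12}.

The disjoint cycles have lengths 10, 2.
Since disjoint cycles commute, ord(π) = lcm(10, 2) = 10.

10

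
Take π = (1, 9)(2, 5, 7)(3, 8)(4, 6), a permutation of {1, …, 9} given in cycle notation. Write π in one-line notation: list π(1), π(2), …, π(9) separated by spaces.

Each element maps to the next entry in its cycle (wrapping to the front): 1↦9, 2↦5, 3↦8, 4↦6, 5↦7, 6↦4, 7↦2, 8↦3, 9↦1.
So the one-line form is 9 5 8 6 7 4 2 3 1.

9 5 8 6 7 4 2 3 1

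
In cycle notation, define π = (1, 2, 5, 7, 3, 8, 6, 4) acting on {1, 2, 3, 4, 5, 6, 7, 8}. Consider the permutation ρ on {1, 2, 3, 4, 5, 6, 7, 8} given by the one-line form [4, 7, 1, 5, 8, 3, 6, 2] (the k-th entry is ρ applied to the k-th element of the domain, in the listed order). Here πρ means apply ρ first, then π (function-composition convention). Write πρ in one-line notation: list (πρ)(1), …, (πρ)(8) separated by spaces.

1 3 2 7 6 8 4 5

(πρ)(x) = π(ρ(x)). Computing each image: π(ρ(1)) = π(4) = 1, π(ρ(2)) = π(7) = 3, π(ρ(3)) = π(1) = 2, π(ρ(4)) = π(5) = 7, π(ρ(5)) = π(8) = 6, π(ρ(6)) = π(3) = 8, π(ρ(7)) = π(6) = 4, π(ρ(8)) = π(2) = 5.
Hence πρ = [1 3 2 7 6 8 4 5].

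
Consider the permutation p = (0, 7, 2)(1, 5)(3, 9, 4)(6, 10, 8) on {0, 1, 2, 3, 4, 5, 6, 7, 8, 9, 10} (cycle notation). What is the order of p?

The disjoint cycles have lengths 3, 3, 3, 2.
The order of p is the least common multiple of its cycle lengths: lcm(3, 3, 3, 2) = 6.

6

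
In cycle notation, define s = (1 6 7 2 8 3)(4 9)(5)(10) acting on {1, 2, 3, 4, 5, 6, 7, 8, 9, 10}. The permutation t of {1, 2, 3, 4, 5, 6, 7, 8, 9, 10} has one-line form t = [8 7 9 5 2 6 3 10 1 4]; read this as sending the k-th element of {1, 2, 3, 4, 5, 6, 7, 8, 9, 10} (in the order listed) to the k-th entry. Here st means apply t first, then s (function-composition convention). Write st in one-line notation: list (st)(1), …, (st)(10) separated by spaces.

(st)(x) = s(t(x)). Computing each image: s(t(1)) = s(8) = 3, s(t(2)) = s(7) = 2, s(t(3)) = s(9) = 4, s(t(4)) = s(5) = 5, s(t(5)) = s(2) = 8, s(t(6)) = s(6) = 7, s(t(7)) = s(3) = 1, s(t(8)) = s(10) = 10, s(t(9)) = s(1) = 6, s(t(10)) = s(4) = 9.
Hence st = [3 2 4 5 8 7 1 10 6 9].

3 2 4 5 8 7 1 10 6 9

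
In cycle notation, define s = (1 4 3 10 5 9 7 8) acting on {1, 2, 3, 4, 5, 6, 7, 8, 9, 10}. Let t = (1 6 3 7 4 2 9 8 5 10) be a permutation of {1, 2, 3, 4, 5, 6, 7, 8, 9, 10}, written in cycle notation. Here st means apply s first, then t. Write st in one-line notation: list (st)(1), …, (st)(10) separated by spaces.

Chase each element through s then t: 1 → 4 → 2; 2 → 2 → 9; 3 → 10 → 1; 4 → 3 → 7; 5 → 9 → 8; 6 → 6 → 3; 7 → 8 → 5; 8 → 1 → 6; 9 → 7 → 4; 10 → 5 → 10.
So st in one-line form is 2 9 1 7 8 3 5 6 4 10.

2 9 1 7 8 3 5 6 4 10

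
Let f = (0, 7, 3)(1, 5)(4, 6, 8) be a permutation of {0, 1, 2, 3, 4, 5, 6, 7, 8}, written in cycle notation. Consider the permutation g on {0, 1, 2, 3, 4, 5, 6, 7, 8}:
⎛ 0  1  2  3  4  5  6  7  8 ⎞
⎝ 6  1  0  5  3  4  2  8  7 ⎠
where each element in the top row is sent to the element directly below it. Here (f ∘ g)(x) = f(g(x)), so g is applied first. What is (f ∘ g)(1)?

5

(f ∘ g)(1) = f(g(1)). g(1) = 1, then f(1) = 5. So (f ∘ g)(1) = 5.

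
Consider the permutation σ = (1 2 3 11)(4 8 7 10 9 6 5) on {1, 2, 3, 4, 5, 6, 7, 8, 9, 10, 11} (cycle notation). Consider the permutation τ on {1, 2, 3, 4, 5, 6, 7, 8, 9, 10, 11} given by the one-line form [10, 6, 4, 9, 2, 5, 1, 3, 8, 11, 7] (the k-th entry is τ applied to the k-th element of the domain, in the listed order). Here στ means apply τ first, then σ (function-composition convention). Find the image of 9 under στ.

(στ)(9) = σ(τ(9)). τ(9) = 8, then σ(8) = 7. So (στ)(9) = 7.

7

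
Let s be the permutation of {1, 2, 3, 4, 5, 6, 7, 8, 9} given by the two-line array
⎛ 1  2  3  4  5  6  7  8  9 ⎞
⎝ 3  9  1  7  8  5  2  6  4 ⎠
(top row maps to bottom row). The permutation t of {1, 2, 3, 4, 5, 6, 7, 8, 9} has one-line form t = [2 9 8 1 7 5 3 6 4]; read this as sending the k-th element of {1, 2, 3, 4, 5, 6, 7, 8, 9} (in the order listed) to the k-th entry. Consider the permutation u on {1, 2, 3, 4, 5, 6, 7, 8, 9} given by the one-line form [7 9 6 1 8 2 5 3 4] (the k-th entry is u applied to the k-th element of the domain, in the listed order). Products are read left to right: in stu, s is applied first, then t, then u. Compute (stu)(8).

8

Apply the permutations in order: s(8) = 6, then t(6) = 5, then u(5) = 8. So (stu)(8) = 8.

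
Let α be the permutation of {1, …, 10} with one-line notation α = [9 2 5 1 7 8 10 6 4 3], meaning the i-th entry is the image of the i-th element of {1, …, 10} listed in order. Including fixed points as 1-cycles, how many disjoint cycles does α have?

The cycle decomposition is (1 9 4)(2)(3 5 7 10)(6 8), which has 4 cycles (counting 1-cycles).

4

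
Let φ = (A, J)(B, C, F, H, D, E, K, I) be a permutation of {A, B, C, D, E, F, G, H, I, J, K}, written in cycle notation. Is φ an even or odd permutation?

even

The cycle lengths are 8, 2, 1.
A cycle is odd iff its length is even; φ has 2 even-length cycles, so sgn(φ) = (−1)^2 and φ is even.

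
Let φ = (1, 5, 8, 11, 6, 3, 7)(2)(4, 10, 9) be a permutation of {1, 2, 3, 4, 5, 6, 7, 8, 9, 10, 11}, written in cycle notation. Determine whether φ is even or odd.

The cycle lengths are 7, 3, 1.
A cycle is odd iff its length is even; φ has 0 even-length cycles, so sgn(φ) = (−1)^0 and φ is even.

even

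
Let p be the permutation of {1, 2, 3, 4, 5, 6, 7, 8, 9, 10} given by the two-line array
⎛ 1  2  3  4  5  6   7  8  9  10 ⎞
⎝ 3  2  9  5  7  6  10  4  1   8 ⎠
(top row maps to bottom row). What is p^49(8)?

Tracing 8 → 4 → … returns to 8 after 5 steps, so 8 lies in a 5-cycle (4 5 7 10 8).
Powers repeat with period 5 on this cycle, and 49 mod 5 = 4, so p^49(8) = p^4(8).
Stepping 4 places around the cycle: 8 → 4 → 5 → 7 → 10.

10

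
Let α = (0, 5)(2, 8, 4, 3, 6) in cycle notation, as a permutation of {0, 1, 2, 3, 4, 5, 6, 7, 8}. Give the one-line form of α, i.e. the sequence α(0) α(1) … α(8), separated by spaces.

Reading each image from the cycles: 0↦5, 1↦1, 2↦8, 3↦6, 4↦3, 5↦0, 6↦2, 7↦7, 8↦4.
Listing these in domain order gives 5 1 8 6 3 0 2 7 4.

5 1 8 6 3 0 2 7 4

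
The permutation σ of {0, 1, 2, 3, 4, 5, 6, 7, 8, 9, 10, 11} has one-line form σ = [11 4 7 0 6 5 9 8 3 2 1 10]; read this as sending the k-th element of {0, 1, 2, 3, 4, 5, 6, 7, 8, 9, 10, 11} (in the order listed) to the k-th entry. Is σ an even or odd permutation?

In disjoint-cycle form the cycle lengths are 11, 1.
A cycle of length ℓ contributes ℓ−1 transpositions, so σ is a product of 10 transpositions — even.

even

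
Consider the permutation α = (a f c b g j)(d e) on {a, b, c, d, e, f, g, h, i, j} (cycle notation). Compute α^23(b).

b lies in the 6-cycle (a f c b g j).
Powers repeat with period 6 on this cycle, and 23 mod 6 = 5, so α^23(b) = α^5(b).
Stepping 5 places around the cycle: b → g → j → a → f → c.

c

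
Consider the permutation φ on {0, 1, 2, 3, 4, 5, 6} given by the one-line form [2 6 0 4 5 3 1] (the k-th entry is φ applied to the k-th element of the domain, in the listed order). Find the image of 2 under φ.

0

2 is element number 3 of the domain, and entry number 3 of the one-line form is 0, so φ(2) = 0.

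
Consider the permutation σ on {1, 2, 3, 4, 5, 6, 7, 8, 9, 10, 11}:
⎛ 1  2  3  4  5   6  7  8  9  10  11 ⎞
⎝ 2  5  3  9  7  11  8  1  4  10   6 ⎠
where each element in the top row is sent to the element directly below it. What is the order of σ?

Writing σ as disjoint cycles, the cycle lengths are 5, 2, 2, 1, 1.
Since disjoint cycles commute, ord(σ) = lcm(5, 2, 2) = 10.

10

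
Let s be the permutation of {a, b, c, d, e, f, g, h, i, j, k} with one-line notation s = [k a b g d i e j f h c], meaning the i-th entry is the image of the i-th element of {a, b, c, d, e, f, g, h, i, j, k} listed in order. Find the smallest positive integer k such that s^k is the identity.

12

The disjoint-cycle form of s has cycle lengths 4, 3, 2, 2.
The order of s is the least common multiple of its cycle lengths: lcm(4, 3, 2, 2) = 12.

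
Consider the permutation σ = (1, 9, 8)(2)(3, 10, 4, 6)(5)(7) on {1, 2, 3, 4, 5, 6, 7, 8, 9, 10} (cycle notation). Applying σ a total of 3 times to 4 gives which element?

4 lies in the 4-cycle (3, 10, 4, 6).
Advancing 3 steps from 4: 4 → 6 → 3 → 10.

10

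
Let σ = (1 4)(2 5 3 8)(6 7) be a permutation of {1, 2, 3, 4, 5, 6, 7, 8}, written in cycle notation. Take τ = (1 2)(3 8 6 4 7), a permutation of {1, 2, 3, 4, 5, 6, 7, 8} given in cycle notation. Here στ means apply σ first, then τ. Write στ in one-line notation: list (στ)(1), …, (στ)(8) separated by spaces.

7 5 6 2 8 3 4 1

For each element, apply σ then τ: 1 → 4 → 7; 2 → 5 → 5; 3 → 8 → 6; 4 → 1 → 2; 5 → 3 → 8; 6 → 7 → 3; 7 → 6 → 4; 8 → 2 → 1.
Collecting the images, στ = [7 5 6 2 8 3 4 1].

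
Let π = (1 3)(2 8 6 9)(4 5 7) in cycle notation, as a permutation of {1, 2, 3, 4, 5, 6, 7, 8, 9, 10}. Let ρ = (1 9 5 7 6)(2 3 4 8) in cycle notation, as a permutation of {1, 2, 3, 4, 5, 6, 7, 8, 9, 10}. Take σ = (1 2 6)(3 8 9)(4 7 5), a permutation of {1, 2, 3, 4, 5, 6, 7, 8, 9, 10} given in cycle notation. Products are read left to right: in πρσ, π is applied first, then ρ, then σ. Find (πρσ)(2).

6

Apply the permutations in order: π(2) = 8, then ρ(8) = 2, then σ(2) = 6. So (πρσ)(2) = 6.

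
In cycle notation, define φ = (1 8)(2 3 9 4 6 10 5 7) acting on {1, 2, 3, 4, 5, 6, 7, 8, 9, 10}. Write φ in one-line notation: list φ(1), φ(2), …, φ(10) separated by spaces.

Each element maps to the next entry in its cycle (wrapping to the front): 1→8, 2→3, 3→9, 4→6, 5→7, 6→10, 7→2, 8→1, 9→4, 10→5.
Listing these in domain order gives 8 3 9 6 7 10 2 1 4 5.

8 3 9 6 7 10 2 1 4 5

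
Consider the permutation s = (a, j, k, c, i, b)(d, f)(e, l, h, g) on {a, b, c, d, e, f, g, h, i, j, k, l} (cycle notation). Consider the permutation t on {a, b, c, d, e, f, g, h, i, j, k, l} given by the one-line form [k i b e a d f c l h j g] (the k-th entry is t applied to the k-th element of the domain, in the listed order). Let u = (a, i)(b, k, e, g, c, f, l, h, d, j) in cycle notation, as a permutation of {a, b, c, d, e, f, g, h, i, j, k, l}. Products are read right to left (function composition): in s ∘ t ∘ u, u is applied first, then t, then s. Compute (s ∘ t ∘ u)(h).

l

(s ∘ t ∘ u)(h) = s(t(u(h))). u(h) = d, then t(d) = e, then s(e) = l, so the result is l.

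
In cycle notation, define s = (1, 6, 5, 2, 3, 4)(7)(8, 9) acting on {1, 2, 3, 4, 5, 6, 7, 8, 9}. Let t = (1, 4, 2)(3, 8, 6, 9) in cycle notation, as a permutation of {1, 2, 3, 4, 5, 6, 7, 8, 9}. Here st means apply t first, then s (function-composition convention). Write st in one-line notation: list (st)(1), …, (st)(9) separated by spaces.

(st)(x) = s(t(x)). Computing each image: s(t(1)) = s(4) = 1, s(t(2)) = s(1) = 6, s(t(3)) = s(8) = 9, s(t(4)) = s(2) = 3, s(t(5)) = s(5) = 2, s(t(6)) = s(9) = 8, s(t(7)) = s(7) = 7, s(t(8)) = s(6) = 5, s(t(9)) = s(3) = 4.
Hence st = [1 6 9 3 2 8 7 5 4].

1 6 9 3 2 8 7 5 4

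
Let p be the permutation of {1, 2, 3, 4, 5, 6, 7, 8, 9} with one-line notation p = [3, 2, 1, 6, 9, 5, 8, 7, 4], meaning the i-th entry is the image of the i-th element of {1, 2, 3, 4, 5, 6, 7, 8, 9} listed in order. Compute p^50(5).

Tracing 5 → 9 → … returns to 5 after 4 steps, so 5 lies in a 4-cycle (4, 6, 5, 9).
Powers repeat with period 4 on this cycle, and 50 mod 4 = 2, so p^50(5) = p^2(5).
Stepping 2 places around the cycle: 5 → 9 → 4.

4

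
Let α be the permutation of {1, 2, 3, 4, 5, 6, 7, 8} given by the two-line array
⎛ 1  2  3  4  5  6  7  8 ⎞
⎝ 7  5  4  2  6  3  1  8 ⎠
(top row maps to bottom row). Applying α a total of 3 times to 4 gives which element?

6

Tracing 4 → 2 → … returns to 4 after 5 steps, so 4 lies in a 5-cycle (2 5 6 3 4).
Advancing 3 steps from 4: 4 → 2 → 5 → 6.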